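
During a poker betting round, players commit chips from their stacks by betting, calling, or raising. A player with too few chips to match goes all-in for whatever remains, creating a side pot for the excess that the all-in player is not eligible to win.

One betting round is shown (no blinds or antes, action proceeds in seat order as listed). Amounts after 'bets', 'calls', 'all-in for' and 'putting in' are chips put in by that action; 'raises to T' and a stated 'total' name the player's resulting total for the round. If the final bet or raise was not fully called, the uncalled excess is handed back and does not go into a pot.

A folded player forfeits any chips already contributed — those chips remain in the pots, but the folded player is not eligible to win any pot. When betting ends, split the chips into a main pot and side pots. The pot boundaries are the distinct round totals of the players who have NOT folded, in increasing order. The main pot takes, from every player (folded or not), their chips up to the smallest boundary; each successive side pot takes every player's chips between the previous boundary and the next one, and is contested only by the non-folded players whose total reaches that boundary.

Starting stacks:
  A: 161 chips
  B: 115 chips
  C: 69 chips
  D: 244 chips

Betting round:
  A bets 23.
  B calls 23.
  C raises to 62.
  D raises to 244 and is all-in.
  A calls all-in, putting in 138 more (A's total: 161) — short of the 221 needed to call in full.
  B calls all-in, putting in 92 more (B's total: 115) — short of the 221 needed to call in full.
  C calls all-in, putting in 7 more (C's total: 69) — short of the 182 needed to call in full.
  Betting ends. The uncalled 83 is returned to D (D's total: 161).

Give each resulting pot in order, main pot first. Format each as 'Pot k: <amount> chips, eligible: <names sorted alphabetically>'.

Contributions (after 83 returned to D): A=161, B=115, C=69, D=161
Pot levels (distinct totals of non-folded players): 69, 115, 161
Layer 1-69: 69 each from A, B, C, D = 69*4 = 276 chips; eligible A, B, C, D
Layer 70-115: 46 each from A, B, D = 46*3 = 138 chips; eligible A, B, D
Layer 116-161: 46 each from A, D = 46*2 = 92 chips; eligible A, D

Pot 1: 276 chips, eligible: A, B, C, D
Pot 2: 138 chips, eligible: A, B, D
Pot 3: 92 chips, eligible: A, D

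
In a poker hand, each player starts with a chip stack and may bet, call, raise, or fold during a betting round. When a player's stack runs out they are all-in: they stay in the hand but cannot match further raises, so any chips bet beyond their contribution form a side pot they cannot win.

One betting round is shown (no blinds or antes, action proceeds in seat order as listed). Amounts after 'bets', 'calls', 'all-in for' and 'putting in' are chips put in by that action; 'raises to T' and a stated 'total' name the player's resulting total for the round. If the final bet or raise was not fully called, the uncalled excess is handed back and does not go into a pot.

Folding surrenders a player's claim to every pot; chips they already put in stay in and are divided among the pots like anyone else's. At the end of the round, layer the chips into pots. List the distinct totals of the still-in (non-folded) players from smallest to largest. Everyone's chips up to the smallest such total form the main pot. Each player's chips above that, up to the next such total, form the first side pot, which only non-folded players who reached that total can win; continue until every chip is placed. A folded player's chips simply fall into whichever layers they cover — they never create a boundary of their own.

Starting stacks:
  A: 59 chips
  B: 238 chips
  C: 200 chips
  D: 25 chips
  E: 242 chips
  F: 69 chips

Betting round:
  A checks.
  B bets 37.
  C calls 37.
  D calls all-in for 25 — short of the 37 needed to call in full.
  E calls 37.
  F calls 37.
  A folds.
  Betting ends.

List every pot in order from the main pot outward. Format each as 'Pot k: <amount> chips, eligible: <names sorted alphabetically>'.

Contributions: B=37, C=37, D=25, E=37, F=37
Folded: A
Pot levels (distinct totals of non-folded players): 25, 37
Layer 1-25: 25 each from B, C, D, E, F = 25*5 = 125 chips; eligible B, C, D, E, F
Layer 26-37: 12 each from B, C, E, F = 12*4 = 48 chips; eligible B, C, E, F

Pot 1: 125 chips, eligible: B, C, D, E, F
Pot 2: 48 chips, eligible: B, C, E, F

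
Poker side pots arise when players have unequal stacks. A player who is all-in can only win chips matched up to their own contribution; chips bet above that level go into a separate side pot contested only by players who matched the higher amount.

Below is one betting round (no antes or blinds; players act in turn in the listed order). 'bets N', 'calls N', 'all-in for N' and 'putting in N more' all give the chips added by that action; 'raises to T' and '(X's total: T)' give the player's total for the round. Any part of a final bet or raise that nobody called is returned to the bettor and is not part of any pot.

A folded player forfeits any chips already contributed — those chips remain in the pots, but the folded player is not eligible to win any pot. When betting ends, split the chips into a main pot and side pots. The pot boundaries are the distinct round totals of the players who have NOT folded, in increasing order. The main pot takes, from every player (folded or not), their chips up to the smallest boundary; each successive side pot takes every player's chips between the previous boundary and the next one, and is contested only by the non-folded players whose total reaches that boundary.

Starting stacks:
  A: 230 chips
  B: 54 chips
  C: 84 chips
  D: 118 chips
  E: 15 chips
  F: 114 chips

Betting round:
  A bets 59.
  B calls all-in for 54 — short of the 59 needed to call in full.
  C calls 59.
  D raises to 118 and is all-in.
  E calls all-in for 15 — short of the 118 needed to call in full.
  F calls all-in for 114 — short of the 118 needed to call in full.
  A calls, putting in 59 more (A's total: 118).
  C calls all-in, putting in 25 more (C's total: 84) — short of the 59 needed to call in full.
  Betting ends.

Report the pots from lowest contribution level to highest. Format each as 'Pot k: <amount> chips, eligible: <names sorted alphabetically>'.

Contributions: A=118, B=54, C=84, D=118, E=15, F=114
Pot levels (distinct totals of non-folded players): 15, 54, 84, 114, 118
Layer 1-15: 15 each from A, B, C, D, E, F = 15*6 = 90 chips; eligible A, B, C, D, E, F
Layer 16-54: 39 each from A, B, C, D, F = 39*5 = 195 chips; eligible A, B, C, D, F
Layer 55-84: 30 each from A, C, D, F = 30*4 = 120 chips; eligible A, C, D, F
Layer 85-114: 30 each from A, D, F = 30*3 = 90 chips; eligible A, D, F
Layer 115-118: 4 each from A, D = 4*2 = 8 chips; eligible A, D

Pot 1: 90 chips, eligible: A, B, C, D, E, F
Pot 2: 195 chips, eligible: A, B, C, D, F
Pot 3: 120 chips, eligible: A, C, D, F
Pot 4: 90 chips, eligible: A, D, F
Pot 5: 8 chips, eligible: A, D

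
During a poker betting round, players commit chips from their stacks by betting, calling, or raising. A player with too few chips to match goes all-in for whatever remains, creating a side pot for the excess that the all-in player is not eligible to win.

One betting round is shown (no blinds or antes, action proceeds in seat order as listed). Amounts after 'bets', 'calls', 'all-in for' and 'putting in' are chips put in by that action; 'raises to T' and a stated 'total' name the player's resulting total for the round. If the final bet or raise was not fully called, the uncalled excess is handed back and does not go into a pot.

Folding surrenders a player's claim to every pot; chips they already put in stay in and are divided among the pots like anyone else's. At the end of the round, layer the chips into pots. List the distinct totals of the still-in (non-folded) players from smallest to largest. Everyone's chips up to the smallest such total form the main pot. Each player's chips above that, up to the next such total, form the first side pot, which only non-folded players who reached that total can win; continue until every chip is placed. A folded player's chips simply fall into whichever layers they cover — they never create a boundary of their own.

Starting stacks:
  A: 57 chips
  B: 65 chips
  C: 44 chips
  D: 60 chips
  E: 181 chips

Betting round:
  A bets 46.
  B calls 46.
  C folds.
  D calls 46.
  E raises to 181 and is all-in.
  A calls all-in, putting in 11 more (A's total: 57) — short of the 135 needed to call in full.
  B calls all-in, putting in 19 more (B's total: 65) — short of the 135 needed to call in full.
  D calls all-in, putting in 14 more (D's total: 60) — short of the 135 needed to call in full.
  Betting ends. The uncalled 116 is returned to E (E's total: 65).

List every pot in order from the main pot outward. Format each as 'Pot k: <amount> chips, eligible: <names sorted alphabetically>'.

Contributions (after 116 returned to E): A=57, B=65, D=60, E=65
Folded: C
Pot levels (distinct totals of non-folded players): 57, 60, 65
Layer 1-57: 57 each from A, B, D, E = 57*4 = 228 chips; eligible A, B, D, E
Layer 58-60: 3 each from B, D, E = 3*3 = 9 chips; eligible B, D, E
Layer 61-65: 5 each from B, E = 5*2 = 10 chips; eligible B, E

Pot 1: 228 chips, eligible: A, B, D, E
Pot 2: 9 chips, eligible: B, D, E
Pot 3: 10 chips, eligible: B, E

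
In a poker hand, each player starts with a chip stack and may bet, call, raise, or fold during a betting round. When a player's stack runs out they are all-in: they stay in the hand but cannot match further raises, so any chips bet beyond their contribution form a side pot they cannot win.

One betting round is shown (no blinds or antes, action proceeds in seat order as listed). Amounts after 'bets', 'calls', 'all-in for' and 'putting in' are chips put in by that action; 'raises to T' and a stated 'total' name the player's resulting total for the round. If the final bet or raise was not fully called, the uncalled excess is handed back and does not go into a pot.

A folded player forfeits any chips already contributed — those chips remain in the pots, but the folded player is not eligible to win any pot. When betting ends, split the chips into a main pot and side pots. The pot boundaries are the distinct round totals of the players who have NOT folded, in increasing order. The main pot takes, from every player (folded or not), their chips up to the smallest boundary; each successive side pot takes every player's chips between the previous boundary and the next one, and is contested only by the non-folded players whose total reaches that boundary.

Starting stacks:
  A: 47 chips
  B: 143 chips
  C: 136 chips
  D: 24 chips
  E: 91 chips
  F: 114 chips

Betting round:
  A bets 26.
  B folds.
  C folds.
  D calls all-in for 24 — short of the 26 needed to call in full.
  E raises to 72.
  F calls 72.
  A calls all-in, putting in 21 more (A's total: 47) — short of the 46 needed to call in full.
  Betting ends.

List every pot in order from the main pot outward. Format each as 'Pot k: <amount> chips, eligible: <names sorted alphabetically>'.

Pot 1: 96 chips, eligible: A, D, E, F
Pot 2: 69 chips, eligible: A, E, F
Pot 3: 50 chips, eligible: E, F

Derivation:
Contributions: A=47, D=24, E=72, F=72
Folded: B, C
Pot levels (distinct totals of non-folded players): 24, 47, 72
Layer 1-24: 24 each from A, D, E, F = 24*4 = 96 chips; eligible A, D, E, F
Layer 25-47: 23 each from A, E, F = 23*3 = 69 chips; eligible A, E, F
Layer 48-72: 25 each from E, F = 25*2 = 50 chips; eligible E, F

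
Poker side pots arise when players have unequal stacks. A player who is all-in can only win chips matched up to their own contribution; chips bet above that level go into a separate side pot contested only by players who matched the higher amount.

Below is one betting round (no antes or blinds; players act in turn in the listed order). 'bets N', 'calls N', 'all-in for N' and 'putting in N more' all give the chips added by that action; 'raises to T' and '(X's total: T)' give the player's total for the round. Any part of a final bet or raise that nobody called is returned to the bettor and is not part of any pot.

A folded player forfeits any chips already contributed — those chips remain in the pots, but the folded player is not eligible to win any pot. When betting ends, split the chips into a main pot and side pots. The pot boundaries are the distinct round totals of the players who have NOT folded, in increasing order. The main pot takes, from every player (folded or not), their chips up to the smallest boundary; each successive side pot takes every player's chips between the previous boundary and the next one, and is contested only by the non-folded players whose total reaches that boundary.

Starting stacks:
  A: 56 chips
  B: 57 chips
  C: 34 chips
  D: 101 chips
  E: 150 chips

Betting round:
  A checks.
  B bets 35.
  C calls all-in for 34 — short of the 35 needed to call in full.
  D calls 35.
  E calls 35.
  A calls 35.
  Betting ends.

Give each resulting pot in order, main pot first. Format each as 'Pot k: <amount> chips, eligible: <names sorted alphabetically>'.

Contributions: A=35, B=35, C=34, D=35, E=35
Pot levels (distinct totals of non-folded players): 34, 35
Layer 1-34: 34 each from A, B, C, D, E = 34*5 = 170 chips; eligible A, B, C, D, E
Layer 35-35: 1 each from A, B, D, E = 1*4 = 4 chips; eligible A, B, D, E

Pot 1: 170 chips, eligible: A, B, C, D, E
Pot 2: 4 chips, eligible: A, B, D, E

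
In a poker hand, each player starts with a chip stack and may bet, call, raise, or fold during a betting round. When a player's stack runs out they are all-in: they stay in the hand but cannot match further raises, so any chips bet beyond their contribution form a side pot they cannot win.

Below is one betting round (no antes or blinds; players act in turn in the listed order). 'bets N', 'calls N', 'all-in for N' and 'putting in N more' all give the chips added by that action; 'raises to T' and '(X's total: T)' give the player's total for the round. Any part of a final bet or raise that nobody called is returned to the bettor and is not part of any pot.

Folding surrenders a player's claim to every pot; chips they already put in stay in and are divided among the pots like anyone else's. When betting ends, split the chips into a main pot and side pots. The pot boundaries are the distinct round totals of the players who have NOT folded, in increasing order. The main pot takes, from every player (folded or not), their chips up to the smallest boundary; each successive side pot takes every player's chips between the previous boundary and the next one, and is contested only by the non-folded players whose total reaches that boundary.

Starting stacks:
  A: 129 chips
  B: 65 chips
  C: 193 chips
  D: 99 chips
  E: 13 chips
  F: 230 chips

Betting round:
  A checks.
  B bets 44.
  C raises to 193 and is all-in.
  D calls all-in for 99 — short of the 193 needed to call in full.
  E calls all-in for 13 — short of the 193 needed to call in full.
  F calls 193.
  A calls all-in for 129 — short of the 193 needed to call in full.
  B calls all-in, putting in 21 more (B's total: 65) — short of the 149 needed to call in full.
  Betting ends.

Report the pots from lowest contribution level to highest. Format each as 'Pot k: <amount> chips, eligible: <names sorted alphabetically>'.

Pot 1: 78 chips, eligible: A, B, C, D, E, F
Pot 2: 260 chips, eligible: A, B, C, D, F
Pot 3: 136 chips, eligible: A, C, D, F
Pot 4: 90 chips, eligible: A, C, F
Pot 5: 128 chips, eligible: C, F

Derivation:
Contributions: A=129, B=65, C=193, D=99, E=13, F=193
Pot levels (distinct totals of non-folded players): 13, 65, 99, 129, 193
Layer 1-13: 13 each from A, B, C, D, E, F = 13*6 = 78 chips; eligible A, B, C, D, E, F
Layer 14-65: 52 each from A, B, C, D, F = 52*5 = 260 chips; eligible A, B, C, D, F
Layer 66-99: 34 each from A, C, D, F = 34*4 = 136 chips; eligible A, C, D, F
Layer 100-129: 30 each from A, C, F = 30*3 = 90 chips; eligible A, C, F
Layer 130-193: 64 each from C, F = 64*2 = 128 chips; eligible C, F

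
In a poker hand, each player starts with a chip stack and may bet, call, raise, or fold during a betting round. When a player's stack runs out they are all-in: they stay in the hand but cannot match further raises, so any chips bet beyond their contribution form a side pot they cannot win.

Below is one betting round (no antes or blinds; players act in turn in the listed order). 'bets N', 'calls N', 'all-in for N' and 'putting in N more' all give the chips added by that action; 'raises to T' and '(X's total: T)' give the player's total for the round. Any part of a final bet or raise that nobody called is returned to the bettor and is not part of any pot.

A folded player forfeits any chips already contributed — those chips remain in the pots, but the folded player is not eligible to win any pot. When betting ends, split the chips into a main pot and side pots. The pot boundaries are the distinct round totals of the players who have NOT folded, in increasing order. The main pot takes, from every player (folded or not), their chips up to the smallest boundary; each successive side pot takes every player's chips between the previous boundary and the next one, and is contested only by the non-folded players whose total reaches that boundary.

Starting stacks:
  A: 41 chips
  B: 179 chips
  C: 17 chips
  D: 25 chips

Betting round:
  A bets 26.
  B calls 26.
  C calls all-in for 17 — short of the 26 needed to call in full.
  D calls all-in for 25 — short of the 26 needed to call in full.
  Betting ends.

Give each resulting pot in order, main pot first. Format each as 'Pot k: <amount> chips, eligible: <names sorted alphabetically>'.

Contributions: A=26, B=26, C=17, D=25
Pot levels (distinct totals of non-folded players): 17, 25, 26
Layer 1-17: 17 each from A, B, C, D = 17*4 = 68 chips; eligible A, B, C, D
Layer 18-25: 8 each from A, B, D = 8*3 = 24 chips; eligible A, B, D
Layer 26-26: 1 each from A, B = 1*2 = 2 chips; eligible A, B

Pot 1: 68 chips, eligible: A, B, C, D
Pot 2: 24 chips, eligible: A, B, D
Pot 3: 2 chips, eligible: A, B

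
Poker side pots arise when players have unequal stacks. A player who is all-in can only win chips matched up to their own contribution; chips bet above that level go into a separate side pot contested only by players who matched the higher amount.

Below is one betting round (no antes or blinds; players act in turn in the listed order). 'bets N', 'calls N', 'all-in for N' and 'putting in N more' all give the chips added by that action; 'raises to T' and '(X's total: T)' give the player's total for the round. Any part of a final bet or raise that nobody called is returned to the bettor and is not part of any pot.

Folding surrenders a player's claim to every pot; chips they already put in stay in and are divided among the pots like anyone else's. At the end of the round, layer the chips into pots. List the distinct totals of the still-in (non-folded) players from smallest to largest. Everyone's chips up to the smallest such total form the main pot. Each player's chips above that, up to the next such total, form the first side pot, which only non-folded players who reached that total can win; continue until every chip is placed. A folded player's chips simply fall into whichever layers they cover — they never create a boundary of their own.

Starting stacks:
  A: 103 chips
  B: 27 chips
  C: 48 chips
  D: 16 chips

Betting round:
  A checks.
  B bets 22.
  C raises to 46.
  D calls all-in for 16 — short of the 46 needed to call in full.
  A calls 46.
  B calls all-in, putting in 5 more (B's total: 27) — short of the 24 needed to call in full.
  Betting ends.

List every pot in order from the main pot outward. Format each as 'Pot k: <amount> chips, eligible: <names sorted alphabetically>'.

Contributions: A=46, B=27, C=46, D=16
Pot levels (distinct totals of non-folded players): 16, 27, 46
Layer 1-16: 16 each from A, B, C, D = 16*4 = 64 chips; eligible A, B, C, D
Layer 17-27: 11 each from A, B, C = 11*3 = 33 chips; eligible A, B, C
Layer 28-46: 19 each from A, C = 19*2 = 38 chips; eligible A, C

Pot 1: 64 chips, eligible: A, B, C, D
Pot 2: 33 chips, eligible: A, B, C
Pot 3: 38 chips, eligible: A, C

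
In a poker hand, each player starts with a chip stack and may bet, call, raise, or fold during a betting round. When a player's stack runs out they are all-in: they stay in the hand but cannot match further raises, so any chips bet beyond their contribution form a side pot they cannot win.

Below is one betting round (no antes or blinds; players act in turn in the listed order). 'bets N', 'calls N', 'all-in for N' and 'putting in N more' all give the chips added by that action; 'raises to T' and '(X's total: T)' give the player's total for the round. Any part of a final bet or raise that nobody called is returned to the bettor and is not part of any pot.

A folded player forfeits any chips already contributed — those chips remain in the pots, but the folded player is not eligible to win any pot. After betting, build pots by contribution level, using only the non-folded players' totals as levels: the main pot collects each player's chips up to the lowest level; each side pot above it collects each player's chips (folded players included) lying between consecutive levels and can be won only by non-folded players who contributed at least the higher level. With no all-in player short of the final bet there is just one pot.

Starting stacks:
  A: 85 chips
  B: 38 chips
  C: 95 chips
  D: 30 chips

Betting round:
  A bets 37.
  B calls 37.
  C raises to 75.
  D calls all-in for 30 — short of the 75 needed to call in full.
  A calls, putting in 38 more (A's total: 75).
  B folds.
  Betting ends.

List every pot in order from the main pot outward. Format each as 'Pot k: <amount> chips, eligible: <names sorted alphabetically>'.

Pot 1: 120 chips, eligible: A, C, D
Pot 2: 97 chips, eligible: A, C

Derivation:
Contributions: A=75, B=37, C=75, D=30
Folded: B
Pot levels (distinct totals of non-folded players): 30, 75
Layer 1-30: 30 each from A, B, C, D = 30*4 = 120 chips; eligible A, C, D
Layer 31-75: A 45 + B 7 + C 45 = 97 chips; eligible A, C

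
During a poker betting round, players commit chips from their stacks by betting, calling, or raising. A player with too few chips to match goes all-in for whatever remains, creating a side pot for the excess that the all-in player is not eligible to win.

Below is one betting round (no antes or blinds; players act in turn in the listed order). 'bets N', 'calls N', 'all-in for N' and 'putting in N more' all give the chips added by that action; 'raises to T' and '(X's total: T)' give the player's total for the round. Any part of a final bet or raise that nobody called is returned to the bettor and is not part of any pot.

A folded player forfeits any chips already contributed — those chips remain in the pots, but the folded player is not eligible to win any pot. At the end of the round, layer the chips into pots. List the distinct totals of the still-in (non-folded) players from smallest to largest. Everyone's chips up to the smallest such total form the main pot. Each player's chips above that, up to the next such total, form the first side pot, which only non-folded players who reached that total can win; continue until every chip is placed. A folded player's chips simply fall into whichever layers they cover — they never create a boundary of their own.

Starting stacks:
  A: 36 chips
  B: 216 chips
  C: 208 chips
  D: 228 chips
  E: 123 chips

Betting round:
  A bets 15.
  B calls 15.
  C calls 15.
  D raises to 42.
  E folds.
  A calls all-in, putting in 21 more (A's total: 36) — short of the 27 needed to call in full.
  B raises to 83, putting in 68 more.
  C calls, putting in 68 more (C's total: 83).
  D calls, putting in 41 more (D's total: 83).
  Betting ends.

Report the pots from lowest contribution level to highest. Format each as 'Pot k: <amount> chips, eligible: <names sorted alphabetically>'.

Contributions: A=36, B=83, C=83, D=83
Folded: E
Pot levels (distinct totals of non-folded players): 36, 83
Layer 1-36: 36 each from A, B, C, D = 36*4 = 144 chips; eligible A, B, C, D
Layer 37-83: 47 each from B, C, D = 47*3 = 141 chips; eligible B, C, D

Pot 1: 144 chips, eligible: A, B, C, D
Pot 2: 141 chips, eligible: B, C, D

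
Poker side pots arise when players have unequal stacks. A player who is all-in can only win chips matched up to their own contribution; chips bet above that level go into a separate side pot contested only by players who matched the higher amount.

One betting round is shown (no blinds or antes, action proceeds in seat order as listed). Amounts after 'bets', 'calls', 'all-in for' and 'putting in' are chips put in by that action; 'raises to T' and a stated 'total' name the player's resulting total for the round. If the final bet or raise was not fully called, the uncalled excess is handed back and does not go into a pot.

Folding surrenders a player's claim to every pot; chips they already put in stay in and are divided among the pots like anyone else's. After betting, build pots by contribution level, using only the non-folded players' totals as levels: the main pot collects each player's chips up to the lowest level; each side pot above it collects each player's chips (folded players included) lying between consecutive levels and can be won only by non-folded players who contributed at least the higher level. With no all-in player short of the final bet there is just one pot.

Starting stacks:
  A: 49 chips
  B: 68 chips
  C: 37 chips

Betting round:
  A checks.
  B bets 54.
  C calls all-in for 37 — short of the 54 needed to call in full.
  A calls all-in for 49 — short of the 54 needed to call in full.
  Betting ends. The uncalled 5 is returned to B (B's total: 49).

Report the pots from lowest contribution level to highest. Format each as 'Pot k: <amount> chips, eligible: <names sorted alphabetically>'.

Contributions (after 5 returned to B): A=49, B=49, C=37
Pot levels (distinct totals of non-folded players): 37, 49
Layer 1-37: 37 each from A, B, C = 37*3 = 111 chips; eligible A, B, C
Layer 38-49: 12 each from A, B = 12*2 = 24 chips; eligible A, B

Pot 1: 111 chips, eligible: A, B, C
Pot 2: 24 chips, eligible: A, B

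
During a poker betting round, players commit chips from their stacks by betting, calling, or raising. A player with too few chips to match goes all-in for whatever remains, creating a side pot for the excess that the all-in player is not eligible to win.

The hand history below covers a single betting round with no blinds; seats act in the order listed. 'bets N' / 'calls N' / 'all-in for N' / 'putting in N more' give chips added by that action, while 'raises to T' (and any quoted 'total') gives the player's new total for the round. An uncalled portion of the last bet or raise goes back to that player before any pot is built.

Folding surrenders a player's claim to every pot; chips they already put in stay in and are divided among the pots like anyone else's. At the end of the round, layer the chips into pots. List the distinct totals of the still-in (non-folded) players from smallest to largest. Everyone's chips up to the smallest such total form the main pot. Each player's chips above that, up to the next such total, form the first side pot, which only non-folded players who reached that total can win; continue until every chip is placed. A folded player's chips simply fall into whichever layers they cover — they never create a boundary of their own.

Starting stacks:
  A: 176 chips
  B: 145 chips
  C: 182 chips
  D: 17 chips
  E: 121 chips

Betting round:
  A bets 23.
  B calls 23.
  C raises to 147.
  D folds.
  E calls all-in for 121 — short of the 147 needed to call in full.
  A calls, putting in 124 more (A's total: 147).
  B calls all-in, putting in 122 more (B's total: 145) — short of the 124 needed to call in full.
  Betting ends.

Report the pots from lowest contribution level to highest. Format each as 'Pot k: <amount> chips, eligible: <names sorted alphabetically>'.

Pot 1: 484 chips, eligible: A, B, C, E
Pot 2: 72 chips, eligible: A, B, C
Pot 3: 4 chips, eligible: A, C

Derivation:
Contributions: A=147, B=145, C=147, E=121
Folded: D
Pot levels (distinct totals of non-folded players): 121, 145, 147
Layer 1-121: 121 each from A, B, C, E = 121*4 = 484 chips; eligible A, B, C, E
Layer 122-145: 24 each from A, B, C = 24*3 = 72 chips; eligible A, B, C
Layer 146-147: 2 each from A, C = 2*2 = 4 chips; eligible A, C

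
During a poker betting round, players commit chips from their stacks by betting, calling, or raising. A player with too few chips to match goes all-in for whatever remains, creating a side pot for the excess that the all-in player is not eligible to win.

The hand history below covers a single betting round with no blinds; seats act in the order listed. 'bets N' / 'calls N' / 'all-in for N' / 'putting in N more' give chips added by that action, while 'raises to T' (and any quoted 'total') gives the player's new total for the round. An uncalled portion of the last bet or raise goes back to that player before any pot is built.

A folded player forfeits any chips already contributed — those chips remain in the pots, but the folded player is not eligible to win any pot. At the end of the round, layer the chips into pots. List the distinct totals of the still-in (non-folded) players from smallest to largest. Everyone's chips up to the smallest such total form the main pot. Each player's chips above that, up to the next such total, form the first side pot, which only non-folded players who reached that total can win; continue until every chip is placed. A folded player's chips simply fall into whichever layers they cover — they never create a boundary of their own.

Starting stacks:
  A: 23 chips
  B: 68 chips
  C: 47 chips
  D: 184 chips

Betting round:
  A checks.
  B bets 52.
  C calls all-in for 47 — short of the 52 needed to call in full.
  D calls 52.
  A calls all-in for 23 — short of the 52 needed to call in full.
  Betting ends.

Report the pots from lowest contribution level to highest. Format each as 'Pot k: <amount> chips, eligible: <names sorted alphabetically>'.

Pot 1: 92 chips, eligible: A, B, C, D
Pot 2: 72 chips, eligible: B, C, D
Pot 3: 10 chips, eligible: B, D

Derivation:
Contributions: A=23, B=52, C=47, D=52
Pot levels (distinct totals of non-folded players): 23, 47, 52
Layer 1-23: 23 each from A, B, C, D = 23*4 = 92 chips; eligible A, B, C, D
Layer 24-47: 24 each from B, C, D = 24*3 = 72 chips; eligible B, C, D
Layer 48-52: 5 each from B, D = 5*2 = 10 chips; eligible B, D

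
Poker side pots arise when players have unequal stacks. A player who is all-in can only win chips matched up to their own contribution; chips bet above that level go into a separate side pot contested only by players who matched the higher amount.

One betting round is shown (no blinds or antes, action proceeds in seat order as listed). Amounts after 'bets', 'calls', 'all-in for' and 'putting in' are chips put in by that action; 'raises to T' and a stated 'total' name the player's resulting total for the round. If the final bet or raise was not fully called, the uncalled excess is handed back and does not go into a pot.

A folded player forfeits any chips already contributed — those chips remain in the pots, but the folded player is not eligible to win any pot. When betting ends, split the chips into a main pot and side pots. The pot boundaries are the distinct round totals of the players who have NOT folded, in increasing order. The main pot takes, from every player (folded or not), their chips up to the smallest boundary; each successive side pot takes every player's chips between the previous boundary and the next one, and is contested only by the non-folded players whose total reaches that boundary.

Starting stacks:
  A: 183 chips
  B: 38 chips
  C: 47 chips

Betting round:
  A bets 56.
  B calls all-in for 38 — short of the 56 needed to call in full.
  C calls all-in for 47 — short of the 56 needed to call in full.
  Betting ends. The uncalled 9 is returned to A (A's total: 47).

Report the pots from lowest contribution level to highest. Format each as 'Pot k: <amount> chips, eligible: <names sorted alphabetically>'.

Contributions (after 9 returned to A): A=47, B=38, C=47
Pot levels (distinct totals of non-folded players): 38, 47
Layer 1-38: 38 each from A, B, C = 38*3 = 114 chips; eligible A, B, C
Layer 39-47: 9 each from A, C = 9*2 = 18 chips; eligible A, C

Pot 1: 114 chips, eligible: A, B, C
Pot 2: 18 chips, eligible: A, C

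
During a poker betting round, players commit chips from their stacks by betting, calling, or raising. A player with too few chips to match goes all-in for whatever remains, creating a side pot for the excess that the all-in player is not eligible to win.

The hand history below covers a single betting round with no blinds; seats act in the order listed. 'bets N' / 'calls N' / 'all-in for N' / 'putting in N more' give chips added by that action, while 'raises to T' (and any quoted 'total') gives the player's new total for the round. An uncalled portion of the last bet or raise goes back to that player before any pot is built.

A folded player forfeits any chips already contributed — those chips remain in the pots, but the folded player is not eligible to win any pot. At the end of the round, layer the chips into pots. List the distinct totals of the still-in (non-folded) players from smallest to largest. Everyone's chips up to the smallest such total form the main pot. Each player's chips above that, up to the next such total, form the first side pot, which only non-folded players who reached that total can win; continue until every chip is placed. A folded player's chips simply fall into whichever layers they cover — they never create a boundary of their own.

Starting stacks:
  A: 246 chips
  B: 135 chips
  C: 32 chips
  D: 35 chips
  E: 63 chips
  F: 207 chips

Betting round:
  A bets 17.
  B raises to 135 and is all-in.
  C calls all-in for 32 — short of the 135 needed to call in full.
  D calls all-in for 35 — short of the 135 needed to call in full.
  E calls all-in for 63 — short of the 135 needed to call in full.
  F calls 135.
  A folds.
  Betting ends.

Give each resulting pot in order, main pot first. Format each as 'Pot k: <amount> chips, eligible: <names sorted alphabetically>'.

Contributions: A=17, B=135, C=32, D=35, E=63, F=135
Folded: A
Pot levels (distinct totals of non-folded players): 32, 35, 63, 135
Layer 1-32: A 17 + B 32 + C 32 + D 32 + E 32 + F 32 = 177 chips; eligible B, C, D, E, F
Layer 33-35: 3 each from B, D, E, F = 3*4 = 12 chips; eligible B, D, E, F
Layer 36-63: 28 each from B, E, F = 28*3 = 84 chips; eligible B, E, F
Layer 64-135: 72 each from B, F = 72*2 = 144 chips; eligible B, F

Pot 1: 177 chips, eligible: B, C, D, E, F
Pot 2: 12 chips, eligible: B, D, E, F
Pot 3: 84 chips, eligible: B, E, F
Pot 4: 144 chips, eligible: B, F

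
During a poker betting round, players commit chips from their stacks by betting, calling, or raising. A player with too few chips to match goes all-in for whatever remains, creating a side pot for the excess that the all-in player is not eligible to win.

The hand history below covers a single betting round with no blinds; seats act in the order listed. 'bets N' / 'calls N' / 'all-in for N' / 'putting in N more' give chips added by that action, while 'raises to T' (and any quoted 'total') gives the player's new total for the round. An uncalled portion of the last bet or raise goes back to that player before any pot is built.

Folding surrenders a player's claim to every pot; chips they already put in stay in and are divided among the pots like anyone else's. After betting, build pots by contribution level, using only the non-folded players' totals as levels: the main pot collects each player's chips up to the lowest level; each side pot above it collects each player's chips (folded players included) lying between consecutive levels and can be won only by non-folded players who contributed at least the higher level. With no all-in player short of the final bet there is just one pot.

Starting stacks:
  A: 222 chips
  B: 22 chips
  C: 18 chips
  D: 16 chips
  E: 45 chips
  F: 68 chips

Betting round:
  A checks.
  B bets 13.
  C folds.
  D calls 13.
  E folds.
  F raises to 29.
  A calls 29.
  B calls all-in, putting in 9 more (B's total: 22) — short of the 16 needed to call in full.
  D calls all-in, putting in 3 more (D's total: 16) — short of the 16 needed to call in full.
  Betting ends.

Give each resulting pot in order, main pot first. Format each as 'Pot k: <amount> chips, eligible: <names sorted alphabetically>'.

Contributions: A=29, B=22, D=16, F=29
Folded: C, E
Pot levels (distinct totals of non-folded players): 16, 22, 29
Layer 1-16: 16 each from A, B, D, F = 16*4 = 64 chips; eligible A, B, D, F
Layer 17-22: 6 each from A, B, F = 6*3 = 18 chips; eligible A, B, F
Layer 23-29: 7 each from A, F = 7*2 = 14 chips; eligible A, F

Pot 1: 64 chips, eligible: A, B, D, F
Pot 2: 18 chips, eligible: A, B, F
Pot 3: 14 chips, eligible: A, F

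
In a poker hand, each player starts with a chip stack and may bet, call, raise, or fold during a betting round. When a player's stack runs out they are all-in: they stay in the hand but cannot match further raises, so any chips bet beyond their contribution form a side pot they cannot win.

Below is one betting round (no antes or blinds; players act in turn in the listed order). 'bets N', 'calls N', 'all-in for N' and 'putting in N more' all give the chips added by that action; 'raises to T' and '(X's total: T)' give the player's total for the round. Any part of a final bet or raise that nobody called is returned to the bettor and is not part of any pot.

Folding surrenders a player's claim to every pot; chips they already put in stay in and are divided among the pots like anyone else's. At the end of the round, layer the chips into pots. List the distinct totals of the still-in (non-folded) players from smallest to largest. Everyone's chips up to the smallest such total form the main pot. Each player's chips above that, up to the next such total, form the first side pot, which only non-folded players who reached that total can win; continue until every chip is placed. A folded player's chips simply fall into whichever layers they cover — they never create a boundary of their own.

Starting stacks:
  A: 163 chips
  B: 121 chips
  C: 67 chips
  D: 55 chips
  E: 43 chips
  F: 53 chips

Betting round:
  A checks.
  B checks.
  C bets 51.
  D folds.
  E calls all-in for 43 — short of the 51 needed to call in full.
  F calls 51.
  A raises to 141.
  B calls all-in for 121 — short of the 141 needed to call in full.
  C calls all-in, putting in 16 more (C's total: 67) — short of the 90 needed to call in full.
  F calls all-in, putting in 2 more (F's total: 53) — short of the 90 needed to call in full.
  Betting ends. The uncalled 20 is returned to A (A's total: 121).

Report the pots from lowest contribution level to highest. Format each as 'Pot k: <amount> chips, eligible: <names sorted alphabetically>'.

Contributions (after 20 returned to A): A=121, B=121, C=67, E=43, F=53
Folded: D
Pot levels (distinct totals of non-folded players): 43, 53, 67, 121
Layer 1-43: 43 each from A, B, C, E, F = 43*5 = 215 chips; eligible A, B, C, E, F
Layer 44-53: 10 each from A, B, C, F = 10*4 = 40 chips; eligible A, B, C, F
Layer 54-67: 14 each from A, B, C = 14*3 = 42 chips; eligible A, B, C
Layer 68-121: 54 each from A, B = 54*2 = 108 chips; eligible A, B

Pot 1: 215 chips, eligible: A, B, C, E, F
Pot 2: 40 chips, eligible: A, B, C, F
Pot 3: 42 chips, eligible: A, B, C
Pot 4: 108 chips, eligible: A, B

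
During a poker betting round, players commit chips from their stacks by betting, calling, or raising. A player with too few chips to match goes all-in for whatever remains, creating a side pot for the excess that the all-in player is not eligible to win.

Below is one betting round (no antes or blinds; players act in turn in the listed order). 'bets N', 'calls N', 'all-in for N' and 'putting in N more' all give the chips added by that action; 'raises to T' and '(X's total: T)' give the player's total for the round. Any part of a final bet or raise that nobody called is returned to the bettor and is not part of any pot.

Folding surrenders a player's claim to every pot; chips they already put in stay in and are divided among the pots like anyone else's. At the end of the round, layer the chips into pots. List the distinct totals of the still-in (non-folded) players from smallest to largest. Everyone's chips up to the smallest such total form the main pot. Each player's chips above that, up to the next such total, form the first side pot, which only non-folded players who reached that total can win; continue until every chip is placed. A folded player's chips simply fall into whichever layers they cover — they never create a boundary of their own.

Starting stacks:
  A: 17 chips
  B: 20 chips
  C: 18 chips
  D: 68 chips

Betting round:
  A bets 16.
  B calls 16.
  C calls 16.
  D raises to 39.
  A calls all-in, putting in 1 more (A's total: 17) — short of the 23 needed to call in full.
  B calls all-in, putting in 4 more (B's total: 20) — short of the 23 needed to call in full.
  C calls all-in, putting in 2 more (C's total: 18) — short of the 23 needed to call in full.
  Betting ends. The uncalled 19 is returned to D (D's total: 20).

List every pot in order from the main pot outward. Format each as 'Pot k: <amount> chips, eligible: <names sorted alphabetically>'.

Contributions (after 19 returned to D): A=17, B=20, C=18, D=20
Pot levels (distinct totals of non-folded players): 17, 18, 20
Layer 1-17: 17 each from A, B, C, D = 17*4 = 68 chips; eligible A, B, C, D
Layer 18-18: 1 each from B, C, D = 1*3 = 3 chips; eligible B, C, D
Layer 19-20: 2 each from B, D = 2*2 = 4 chips; eligible B, D

Pot 1: 68 chips, eligible: A, B, C, D
Pot 2: 3 chips, eligible: B, C, D
Pot 3: 4 chips, eligible: B, D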